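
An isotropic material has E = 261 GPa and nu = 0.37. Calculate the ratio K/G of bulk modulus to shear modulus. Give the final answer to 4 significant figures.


G = E / (2*(1+nu))
G = 261 / (2*(1+0.37)) = 95.2555 GPa
K = E / (3*(1-2*nu))
K = 261 / (3*(1-2*0.37)) = 334.615 GPa
K/G = 334.615 / 95.2555 = 3.513


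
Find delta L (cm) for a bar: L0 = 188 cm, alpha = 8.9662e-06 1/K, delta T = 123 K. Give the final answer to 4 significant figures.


dL = L0 * alpha * dT
dL = 188 * 8.9662e-06 * 123
dL = 0.2073 cm


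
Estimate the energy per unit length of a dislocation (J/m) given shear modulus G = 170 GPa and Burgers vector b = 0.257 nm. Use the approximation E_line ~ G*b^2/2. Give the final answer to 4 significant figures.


E = G*b^2/2
b = 0.257 nm = 2.57e-10 m
G = 170 GPa = 1.7e+11 Pa
E = 0.5 * 1.7e+11 * (2.57e-10)^2
E = 5.614e-09 J/m


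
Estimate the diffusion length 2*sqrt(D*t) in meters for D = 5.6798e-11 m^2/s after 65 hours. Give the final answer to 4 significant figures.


t = 65 hr = 234000 s
Diffusion length = 2*sqrt(D*t)
= 2*sqrt(5.6798e-11 * 234000)
= 7.291e-03 m


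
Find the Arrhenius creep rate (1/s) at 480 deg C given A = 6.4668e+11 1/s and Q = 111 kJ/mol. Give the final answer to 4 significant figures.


rate = A * exp(-Q / (R*T))
T = 480 + 273.15 = 753.15 K
rate = 6.4668e+11 * exp(-111e3 / (8.314 * 753.15))
rate = 12940 1/s


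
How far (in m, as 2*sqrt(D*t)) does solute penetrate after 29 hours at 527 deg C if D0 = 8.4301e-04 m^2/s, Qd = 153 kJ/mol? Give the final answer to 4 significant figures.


Step 1: D = D0 * exp(-Qd/(R*T))
T = 800.15 K
D = 8.4301e-04 * exp(-153e3 / (8.314 * 800.15)) = 8.65904e-14 m^2/s
Step 2: L = 2*sqrt(D*t)
t = 29 h = 104400 s
L = 2*sqrt(8.65904e-14 * 104400) = 1.902e-04 m


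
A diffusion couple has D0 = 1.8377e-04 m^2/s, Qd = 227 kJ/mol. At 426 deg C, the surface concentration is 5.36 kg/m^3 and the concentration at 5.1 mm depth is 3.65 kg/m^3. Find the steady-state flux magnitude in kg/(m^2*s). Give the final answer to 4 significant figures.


Step 1: D = D0 * exp(-Qd/(R*T))
T = 426 + 273.15 = 699.15 K
D = 1.8377e-04 * exp(-227e3 / (8.314 * 699.15)) = 2.01428e-21 m^2/s
Step 2: J = D * (C1 - C2) / dx
J = 2.01428e-21 * (5.36 - 3.65) / 5.1e-03
J = 6.754e-19 kg/(m^2*s)


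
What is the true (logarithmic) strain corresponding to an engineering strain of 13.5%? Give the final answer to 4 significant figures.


epsilon_true = ln(1 + epsilon_eng)
epsilon_true = ln(1 + 0.135)
epsilon_true = 0.1266


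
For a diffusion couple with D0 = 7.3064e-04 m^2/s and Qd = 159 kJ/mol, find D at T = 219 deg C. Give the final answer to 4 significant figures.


D = D0 * exp(-Qd / (R*T))
T = 492.15 K
D = 7.3064e-04 * exp(-159e3 / (8.314 * 492.15))
D = 9.717e-21 m^2/s


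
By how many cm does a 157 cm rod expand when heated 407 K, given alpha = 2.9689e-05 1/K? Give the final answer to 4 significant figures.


dL = L0 * alpha * dT
dL = 157 * 2.9689e-05 * 407
dL = 1.897 cm


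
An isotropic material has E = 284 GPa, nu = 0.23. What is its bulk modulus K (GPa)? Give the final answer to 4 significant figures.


K = E / (3*(1-2*nu))
K = 284 / (3*(1-2*0.23))
K = 175.3 GPa


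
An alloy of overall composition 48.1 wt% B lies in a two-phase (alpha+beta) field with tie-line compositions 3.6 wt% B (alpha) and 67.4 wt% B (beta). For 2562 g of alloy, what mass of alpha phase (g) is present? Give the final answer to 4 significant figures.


f_alpha = (C_beta - C0) / (C_beta - C_alpha)
f_alpha = (67.4 - 48.1) / (67.4 - 3.6) = 0.302508
m_alpha = f_alpha * m_total = 0.302508 * 2562 = 775 g


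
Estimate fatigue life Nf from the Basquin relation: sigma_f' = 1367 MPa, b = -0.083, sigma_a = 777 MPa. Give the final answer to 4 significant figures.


sigma_a = sigma_f' * (2*Nf)^b
2*Nf = (sigma_a / sigma_f')^(1/b)
2*Nf = (777 / 1367)^(1/-0.083)
2*Nf = 903.637
Nf = 451.8 cycles


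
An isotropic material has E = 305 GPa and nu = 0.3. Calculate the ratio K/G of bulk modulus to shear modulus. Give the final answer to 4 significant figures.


G = E / (2*(1+nu))
G = 305 / (2*(1+0.3)) = 117.308 GPa
K = E / (3*(1-2*nu))
K = 305 / (3*(1-2*0.3)) = 254.167 GPa
K/G = 254.167 / 117.308 = 2.167


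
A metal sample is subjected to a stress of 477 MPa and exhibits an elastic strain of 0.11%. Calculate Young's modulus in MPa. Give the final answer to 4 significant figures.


E = sigma / epsilon
epsilon = 0.11% = 1.1e-03
E = 477 / 1.1e-03
E = 433600 MPa


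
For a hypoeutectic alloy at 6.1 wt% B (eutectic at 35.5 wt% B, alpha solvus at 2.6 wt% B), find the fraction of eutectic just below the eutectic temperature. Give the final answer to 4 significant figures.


f_primary = (C_e - C0) / (C_e - C_alpha_max)
f_primary = (35.5 - 6.1) / (35.5 - 2.6)
f_primary = 0.893617
f_eutectic = 1 - 0.893617 = 0.1064


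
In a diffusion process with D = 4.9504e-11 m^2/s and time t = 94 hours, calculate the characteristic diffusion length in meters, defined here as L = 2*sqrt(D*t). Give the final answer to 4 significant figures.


t = 94 hr = 338400 s
Diffusion length = 2*sqrt(D*t)
= 2*sqrt(4.9504e-11 * 338400)
= 8.186e-03 m


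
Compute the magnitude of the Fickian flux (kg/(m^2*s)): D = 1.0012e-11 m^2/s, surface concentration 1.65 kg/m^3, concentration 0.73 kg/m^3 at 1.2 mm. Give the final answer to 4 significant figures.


J = -D * (dC/dx) = D * (C1 - C2) / dx
J = 1.0012e-11 * (1.65 - 0.73) / 1.2e-03
J = 7.676e-09 kg/(m^2*s)


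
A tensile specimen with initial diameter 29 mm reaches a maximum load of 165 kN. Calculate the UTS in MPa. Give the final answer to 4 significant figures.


A0 = pi*(d/2)^2 = pi*(29/2)^2 = 660.52 mm^2
UTS = F_max / A0 = 165*1000 / 660.52
UTS = 249.8 MPa


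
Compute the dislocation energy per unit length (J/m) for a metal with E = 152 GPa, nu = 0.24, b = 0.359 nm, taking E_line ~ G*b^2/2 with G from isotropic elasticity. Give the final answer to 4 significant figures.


Step 1: G = E / (2*(1+nu))
G = 152 / (2*(1+0.24)) = 61.2903 GPa = 6.12903e+10 Pa
Step 2: E_line = G*b^2/2
b = 0.359 nm = 3.59e-10 m
E_line = 0.5 * 6.12903e+10 * (3.59e-10)^2 = 3.95e-09 J/m


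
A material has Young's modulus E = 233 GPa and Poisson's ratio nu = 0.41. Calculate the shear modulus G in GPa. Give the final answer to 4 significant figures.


G = E / (2*(1+nu))
G = 233 / (2*(1+0.41))
G = 82.62 GPa


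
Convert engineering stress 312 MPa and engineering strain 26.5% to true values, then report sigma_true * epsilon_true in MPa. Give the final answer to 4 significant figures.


sigma_true = sigma_eng * (1 + epsilon_eng)
sigma_true = 312 * (1 + 0.265) = 394.68 MPa
epsilon_true = ln(1 + epsilon_eng)
epsilon_true = ln(1 + 0.265) = 0.235072
sigma_true * epsilon_true = 394.68 * 0.235072 = 92.78 MPa


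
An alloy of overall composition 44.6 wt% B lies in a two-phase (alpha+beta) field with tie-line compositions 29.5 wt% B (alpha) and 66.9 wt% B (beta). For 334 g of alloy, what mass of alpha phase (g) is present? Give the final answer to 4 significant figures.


f_alpha = (C_beta - C0) / (C_beta - C_alpha)
f_alpha = (66.9 - 44.6) / (66.9 - 29.5) = 0.596257
m_alpha = f_alpha * m_total = 0.596257 * 334 = 199.1 g


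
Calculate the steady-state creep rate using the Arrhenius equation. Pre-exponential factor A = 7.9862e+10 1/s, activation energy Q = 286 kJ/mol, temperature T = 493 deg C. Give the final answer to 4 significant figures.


rate = A * exp(-Q / (R*T))
T = 493 + 273.15 = 766.15 K
rate = 7.9862e+10 * exp(-286e3 / (8.314 * 766.15))
rate = 2.528e-09 1/s


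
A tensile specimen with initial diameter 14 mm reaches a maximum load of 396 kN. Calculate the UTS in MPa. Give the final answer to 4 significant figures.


A0 = pi*(d/2)^2 = pi*(14/2)^2 = 153.938 mm^2
UTS = F_max / A0 = 396*1000 / 153.938
UTS = 2572 MPa


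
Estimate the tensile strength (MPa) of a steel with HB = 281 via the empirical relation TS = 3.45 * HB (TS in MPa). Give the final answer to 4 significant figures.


TS (MPa) = 3.45 * HB
TS = 3.45 * 281
TS = 969.5 MPa


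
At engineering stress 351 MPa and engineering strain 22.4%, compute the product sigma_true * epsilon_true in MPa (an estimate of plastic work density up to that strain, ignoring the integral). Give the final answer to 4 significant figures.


sigma_true = sigma_eng * (1 + epsilon_eng)
sigma_true = 351 * (1 + 0.224) = 429.624 MPa
epsilon_true = ln(1 + epsilon_eng)
epsilon_true = ln(1 + 0.224) = 0.202124
sigma_true * epsilon_true = 429.624 * 0.202124 = 86.84 MPa


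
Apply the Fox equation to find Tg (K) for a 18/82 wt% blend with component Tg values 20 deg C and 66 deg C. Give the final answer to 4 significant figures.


1/Tg = w1/Tg1 + w2/Tg2 (in Kelvin)
Tg1 = 293.15 K, Tg2 = 339.15 K
1/Tg = 0.18/293.15 + 0.82/339.15
Tg = 329.8 K


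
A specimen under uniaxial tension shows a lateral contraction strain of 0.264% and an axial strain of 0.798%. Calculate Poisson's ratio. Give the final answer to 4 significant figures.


nu = -epsilon_lat / epsilon_axial
Lateral strain is contraction (negative), so using magnitudes:
nu = 0.264 / 0.798
nu = 0.3308


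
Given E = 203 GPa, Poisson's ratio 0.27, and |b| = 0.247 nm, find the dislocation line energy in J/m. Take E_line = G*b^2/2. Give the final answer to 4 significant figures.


Step 1: G = E / (2*(1+nu))
G = 203 / (2*(1+0.27)) = 79.9213 GPa = 7.99213e+10 Pa
Step 2: E_line = G*b^2/2
b = 0.247 nm = 2.47e-10 m
E_line = 0.5 * 7.99213e+10 * (2.47e-10)^2 = 2.438e-09 J/m


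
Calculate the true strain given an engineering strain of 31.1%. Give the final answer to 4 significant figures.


epsilon_true = ln(1 + epsilon_eng)
epsilon_true = ln(1 + 0.311)
epsilon_true = 0.2708


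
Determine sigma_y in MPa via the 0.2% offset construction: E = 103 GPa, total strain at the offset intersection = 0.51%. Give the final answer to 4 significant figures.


Offset strain = 0.002
Elastic strain at yield = total_strain - offset = 5.1e-03 - 0.002 = 3.1e-03
sigma_y = E * elastic_strain = 103000 * 3.1e-03
sigma_y = 319.3 MPa


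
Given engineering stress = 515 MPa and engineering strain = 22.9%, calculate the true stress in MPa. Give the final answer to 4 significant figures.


sigma_true = sigma_eng * (1 + epsilon_eng)
sigma_true = 515 * (1 + 0.229)
sigma_true = 632.9 MPa


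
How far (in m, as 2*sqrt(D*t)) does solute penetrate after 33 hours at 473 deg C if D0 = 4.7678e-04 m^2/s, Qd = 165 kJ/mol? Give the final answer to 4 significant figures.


Step 1: D = D0 * exp(-Qd/(R*T))
T = 746.15 K
D = 4.7678e-04 * exp(-165e3 / (8.314 * 746.15)) = 1.33963e-15 m^2/s
Step 2: L = 2*sqrt(D*t)
t = 33 h = 118800 s
L = 2*sqrt(1.33963e-15 * 118800) = 2.523e-05 m


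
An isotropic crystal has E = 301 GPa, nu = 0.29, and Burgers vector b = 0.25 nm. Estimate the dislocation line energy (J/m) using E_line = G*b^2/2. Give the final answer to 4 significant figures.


Step 1: G = E / (2*(1+nu))
G = 301 / (2*(1+0.29)) = 116.667 GPa = 1.16667e+11 Pa
Step 2: E_line = G*b^2/2
b = 0.25 nm = 2.5e-10 m
E_line = 0.5 * 1.16667e+11 * (2.5e-10)^2 = 3.646e-09 J/m


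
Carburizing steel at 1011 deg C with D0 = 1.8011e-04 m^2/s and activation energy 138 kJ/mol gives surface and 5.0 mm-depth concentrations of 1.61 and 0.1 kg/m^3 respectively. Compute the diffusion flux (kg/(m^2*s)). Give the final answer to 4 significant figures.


Step 1: D = D0 * exp(-Qd/(R*T))
T = 1011 + 273.15 = 1284.15 K
D = 1.8011e-04 * exp(-138e3 / (8.314 * 1284.15)) = 4.38518e-10 m^2/s
Step 2: J = D * (C1 - C2) / dx
J = 4.38518e-10 * (1.61 - 0.1) / 5e-03
J = 1.324e-07 kg/(m^2*s)


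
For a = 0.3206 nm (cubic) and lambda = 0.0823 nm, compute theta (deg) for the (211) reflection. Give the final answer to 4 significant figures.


d = a / sqrt(h^2+k^2+l^2)
d = 0.3206 / sqrt(6) = 0.130884 nm
lambda = 2*d*sin(theta)  =>  sin(theta) = lambda / (2*d)
sin(theta) = 0.0823 / (2 * 0.130884) = 0.3144
theta = 18.32 deg


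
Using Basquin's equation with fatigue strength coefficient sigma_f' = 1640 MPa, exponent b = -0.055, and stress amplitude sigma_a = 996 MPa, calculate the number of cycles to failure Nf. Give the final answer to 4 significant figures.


sigma_a = sigma_f' * (2*Nf)^b
2*Nf = (sigma_a / sigma_f')^(1/b)
2*Nf = (996 / 1640)^(1/-0.055)
2*Nf = 8667.63
Nf = 4334 cycles


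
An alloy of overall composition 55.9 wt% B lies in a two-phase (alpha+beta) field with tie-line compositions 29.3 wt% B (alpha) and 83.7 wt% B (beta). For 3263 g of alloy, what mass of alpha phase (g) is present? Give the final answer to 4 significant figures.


f_alpha = (C_beta - C0) / (C_beta - C_alpha)
f_alpha = (83.7 - 55.9) / (83.7 - 29.3) = 0.511029
m_alpha = f_alpha * m_total = 0.511029 * 3263 = 1667 g


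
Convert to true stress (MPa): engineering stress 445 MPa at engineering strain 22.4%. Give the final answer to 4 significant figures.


sigma_true = sigma_eng * (1 + epsilon_eng)
sigma_true = 445 * (1 + 0.224)
sigma_true = 544.7 MPa


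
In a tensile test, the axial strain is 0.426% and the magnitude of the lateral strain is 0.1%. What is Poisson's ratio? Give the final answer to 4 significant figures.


nu = -epsilon_lat / epsilon_axial
Lateral strain is contraction (negative), so using magnitudes:
nu = 0.1 / 0.426
nu = 0.2347


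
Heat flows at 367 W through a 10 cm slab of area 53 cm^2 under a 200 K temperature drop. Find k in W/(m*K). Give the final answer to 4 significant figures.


k = Q*L / (A*dT)
L = 0.1 m, A = 5.3e-03 m^2
k = 367 * 0.1 / (5.3e-03 * 200)
k = 34.62 W/(m*K)


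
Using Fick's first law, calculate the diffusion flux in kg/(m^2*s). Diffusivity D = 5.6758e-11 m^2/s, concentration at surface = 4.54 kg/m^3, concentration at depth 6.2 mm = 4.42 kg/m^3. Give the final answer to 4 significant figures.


J = -D * (dC/dx) = D * (C1 - C2) / dx
J = 5.6758e-11 * (4.54 - 4.42) / 6.2e-03
J = 1.099e-09 kg/(m^2*s)


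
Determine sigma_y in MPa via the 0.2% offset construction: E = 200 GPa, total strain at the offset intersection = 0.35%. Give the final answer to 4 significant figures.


Offset strain = 0.002
Elastic strain at yield = total_strain - offset = 3.5e-03 - 0.002 = 1.5e-03
sigma_y = E * elastic_strain = 200000 * 1.5e-03
sigma_y = 300 MPa


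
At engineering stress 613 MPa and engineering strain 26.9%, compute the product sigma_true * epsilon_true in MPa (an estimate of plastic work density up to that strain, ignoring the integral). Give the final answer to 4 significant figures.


sigma_true = sigma_eng * (1 + epsilon_eng)
sigma_true = 613 * (1 + 0.269) = 777.897 MPa
epsilon_true = ln(1 + epsilon_eng)
epsilon_true = ln(1 + 0.269) = 0.238229
sigma_true * epsilon_true = 777.897 * 0.238229 = 185.3 MPa


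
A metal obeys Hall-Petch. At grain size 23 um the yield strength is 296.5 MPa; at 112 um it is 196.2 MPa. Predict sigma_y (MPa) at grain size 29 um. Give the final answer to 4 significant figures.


sigma_y = sigma0 + k / sqrt(d)
1/sqrt(d1) = 1/sqrt(2.3e-05) = 208.514;  1/sqrt(d2) = 94.4911
k = (sigma1 - sigma2) / (1/sqrt(d1) - 1/sqrt(d2)) = (296.5 - 196.2) / (208.514 - 94.4911) = 0.879645 MPa*m^0.5
sigma0 = sigma1 - k/sqrt(d1) = 296.5 - 0.879645*208.514 = 113.081 MPa
sigma_y(d3) = 113.081 + 0.879645 / sqrt(2.9e-05) = 276.4 MPa


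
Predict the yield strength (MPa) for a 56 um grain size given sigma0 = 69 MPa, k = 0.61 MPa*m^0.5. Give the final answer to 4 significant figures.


sigma_y = sigma0 + k / sqrt(d)
d = 56 um = 5.6e-05 m
sigma_y = 69 + 0.61 / sqrt(5.6e-05)
sigma_y = 150.5 MPa


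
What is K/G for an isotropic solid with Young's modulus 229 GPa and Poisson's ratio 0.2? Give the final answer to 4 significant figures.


G = E / (2*(1+nu))
G = 229 / (2*(1+0.2)) = 95.4167 GPa
K = E / (3*(1-2*nu))
K = 229 / (3*(1-2*0.2)) = 127.222 GPa
K/G = 127.222 / 95.4167 = 1.333


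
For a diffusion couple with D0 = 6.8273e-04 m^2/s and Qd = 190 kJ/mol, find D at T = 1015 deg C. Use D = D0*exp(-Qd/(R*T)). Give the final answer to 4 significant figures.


D = D0 * exp(-Qd / (R*T))
T = 1288.15 K
D = 6.8273e-04 * exp(-190e3 / (8.314 * 1288.15))
D = 1.347e-11 m^2/s


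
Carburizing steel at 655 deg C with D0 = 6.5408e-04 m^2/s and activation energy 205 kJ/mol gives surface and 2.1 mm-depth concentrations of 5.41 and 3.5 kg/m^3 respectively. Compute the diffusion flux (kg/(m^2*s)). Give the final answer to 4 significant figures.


Step 1: D = D0 * exp(-Qd/(R*T))
T = 655 + 273.15 = 928.15 K
D = 6.5408e-04 * exp(-205e3 / (8.314 * 928.15)) = 1.89748e-15 m^2/s
Step 2: J = D * (C1 - C2) / dx
J = 1.89748e-15 * (5.41 - 3.5) / 2.1e-03
J = 1.726e-12 kg/(m^2*s)


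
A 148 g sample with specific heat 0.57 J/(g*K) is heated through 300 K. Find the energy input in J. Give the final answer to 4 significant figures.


Q = m * cp * dT
Q = 148 * 0.57 * 300
Q = 25310 J


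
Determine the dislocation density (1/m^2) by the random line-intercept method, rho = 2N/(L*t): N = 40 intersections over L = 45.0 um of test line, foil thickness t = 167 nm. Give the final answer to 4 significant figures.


rho = 2N / (L * t)
L = 45.0 um = 4.5e-05 m, t = 167 nm = 1.67e-07 m
rho = 2 * 40 / (4.5e-05 * 1.67e-07)
rho = 1.065e+13 1/m^2


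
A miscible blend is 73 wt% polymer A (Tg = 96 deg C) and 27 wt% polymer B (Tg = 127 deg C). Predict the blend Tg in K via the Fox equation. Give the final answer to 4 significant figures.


1/Tg = w1/Tg1 + w2/Tg2 (in Kelvin)
Tg1 = 369.15 K, Tg2 = 400.15 K
1/Tg = 0.73/369.15 + 0.27/400.15
Tg = 377 K


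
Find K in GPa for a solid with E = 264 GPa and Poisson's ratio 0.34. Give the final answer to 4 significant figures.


K = E / (3*(1-2*nu))
K = 264 / (3*(1-2*0.34))
K = 275 GPa


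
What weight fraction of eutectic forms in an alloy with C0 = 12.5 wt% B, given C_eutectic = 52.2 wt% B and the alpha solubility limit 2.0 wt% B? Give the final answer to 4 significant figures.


f_primary = (C_e - C0) / (C_e - C_alpha_max)
f_primary = (52.2 - 12.5) / (52.2 - 2.0)
f_primary = 0.790837
f_eutectic = 1 - 0.790837 = 0.2092


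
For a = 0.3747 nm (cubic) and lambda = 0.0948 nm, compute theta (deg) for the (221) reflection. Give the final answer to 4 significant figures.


d = a / sqrt(h^2+k^2+l^2)
d = 0.3747 / sqrt(9) = 0.1249 nm
lambda = 2*d*sin(theta)  =>  sin(theta) = lambda / (2*d)
sin(theta) = 0.0948 / (2 * 0.1249) = 0.379504
theta = 22.3 deg


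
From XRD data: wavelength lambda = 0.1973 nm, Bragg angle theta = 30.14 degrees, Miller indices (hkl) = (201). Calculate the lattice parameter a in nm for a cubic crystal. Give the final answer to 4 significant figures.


d = lambda / (2*sin(theta))
d = 0.1973 / (2*sin(30.14 deg))
d = 0.196469 nm
a = d * sqrt(h^2+k^2+l^2) = 0.196469 * sqrt(5)
a = 0.4393 nm


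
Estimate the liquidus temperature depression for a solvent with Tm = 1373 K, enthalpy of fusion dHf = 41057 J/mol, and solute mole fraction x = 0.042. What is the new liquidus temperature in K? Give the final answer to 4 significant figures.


dT = R*Tm^2*x / dHf
dT = 8.314 * 1373^2 * 0.042 / 41057
dT = 16.0329 K
T_new = 1373 - 16.0329 = 1357 K


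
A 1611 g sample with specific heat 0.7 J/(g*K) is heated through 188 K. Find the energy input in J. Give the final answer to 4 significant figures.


Q = m * cp * dT
Q = 1611 * 0.7 * 188
Q = 212000 J


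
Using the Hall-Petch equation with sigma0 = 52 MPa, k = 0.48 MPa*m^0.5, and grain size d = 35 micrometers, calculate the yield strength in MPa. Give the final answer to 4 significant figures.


sigma_y = sigma0 + k / sqrt(d)
d = 35 um = 3.5e-05 m
sigma_y = 52 + 0.48 / sqrt(3.5e-05)
sigma_y = 133.1 MPa


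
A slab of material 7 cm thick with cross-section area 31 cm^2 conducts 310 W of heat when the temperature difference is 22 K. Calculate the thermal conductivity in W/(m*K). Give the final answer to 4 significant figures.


k = Q*L / (A*dT)
L = 0.07 m, A = 3.1e-03 m^2
k = 310 * 0.07 / (3.1e-03 * 22)
k = 318.2 W/(m*K)


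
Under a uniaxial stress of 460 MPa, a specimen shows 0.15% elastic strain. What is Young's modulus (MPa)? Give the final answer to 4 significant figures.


E = sigma / epsilon
epsilon = 0.15% = 1.5e-03
E = 460 / 1.5e-03
E = 306700 MPa


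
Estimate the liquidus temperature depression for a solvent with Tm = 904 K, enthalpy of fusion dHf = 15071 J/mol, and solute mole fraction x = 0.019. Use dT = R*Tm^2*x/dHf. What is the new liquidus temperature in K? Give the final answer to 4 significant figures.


dT = R*Tm^2*x / dHf
dT = 8.314 * 904^2 * 0.019 / 15071
dT = 8.56561 K
T_new = 904 - 8.56561 = 895.4 K


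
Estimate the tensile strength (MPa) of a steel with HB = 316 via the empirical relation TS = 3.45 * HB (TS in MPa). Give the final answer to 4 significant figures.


TS (MPa) = 3.45 * HB
TS = 3.45 * 316
TS = 1090 MPa


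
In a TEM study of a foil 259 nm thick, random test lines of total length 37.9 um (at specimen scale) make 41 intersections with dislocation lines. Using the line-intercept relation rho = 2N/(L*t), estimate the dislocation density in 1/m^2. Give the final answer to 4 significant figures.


rho = 2N / (L * t)
L = 37.9 um = 3.79e-05 m, t = 259 nm = 2.59e-07 m
rho = 2 * 41 / (3.79e-05 * 2.59e-07)
rho = 8.354e+12 1/m^2


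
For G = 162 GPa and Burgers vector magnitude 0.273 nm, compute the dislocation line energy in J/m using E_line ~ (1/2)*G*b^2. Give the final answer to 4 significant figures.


E = G*b^2/2
b = 0.273 nm = 2.73e-10 m
G = 162 GPa = 1.62e+11 Pa
E = 0.5 * 1.62e+11 * (2.73e-10)^2
E = 6.037e-09 J/m


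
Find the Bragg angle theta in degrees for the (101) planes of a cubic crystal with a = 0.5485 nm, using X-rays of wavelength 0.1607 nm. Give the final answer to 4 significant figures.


d = a / sqrt(h^2+k^2+l^2)
d = 0.5485 / sqrt(2) = 0.387848 nm
lambda = 2*d*sin(theta)  =>  sin(theta) = lambda / (2*d)
sin(theta) = 0.1607 / (2 * 0.387848) = 0.207169
theta = 11.96 deg


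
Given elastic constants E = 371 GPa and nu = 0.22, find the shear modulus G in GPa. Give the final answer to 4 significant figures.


G = E / (2*(1+nu))
G = 371 / (2*(1+0.22))
G = 152 GPa


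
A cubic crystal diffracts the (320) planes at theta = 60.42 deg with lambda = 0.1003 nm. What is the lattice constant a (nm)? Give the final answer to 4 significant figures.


d = lambda / (2*sin(theta))
d = 0.1003 / (2*sin(60.42 deg))
d = 0.0576657 nm
a = d * sqrt(h^2+k^2+l^2) = 0.0576657 * sqrt(13)
a = 0.2079 nm


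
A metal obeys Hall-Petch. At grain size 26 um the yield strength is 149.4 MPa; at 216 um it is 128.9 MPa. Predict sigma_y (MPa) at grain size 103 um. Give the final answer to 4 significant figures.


sigma_y = sigma0 + k / sqrt(d)
1/sqrt(d1) = 1/sqrt(2.6e-05) = 196.116;  1/sqrt(d2) = 68.0414
k = (sigma1 - sigma2) / (1/sqrt(d1) - 1/sqrt(d2)) = (149.4 - 128.9) / (196.116 - 68.0414) = 0.160063 MPa*m^0.5
sigma0 = sigma1 - k/sqrt(d1) = 149.4 - 0.160063*196.116 = 118.009 MPa
sigma_y(d3) = 118.009 + 0.160063 / sqrt(1.03e-04) = 133.8 MPa


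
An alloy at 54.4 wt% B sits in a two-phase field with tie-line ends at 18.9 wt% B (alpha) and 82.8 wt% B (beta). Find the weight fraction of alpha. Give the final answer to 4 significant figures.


f_alpha = (C_beta - C0) / (C_beta - C_alpha)
f_alpha = (82.8 - 54.4) / (82.8 - 18.9)
f_alpha = 0.4444


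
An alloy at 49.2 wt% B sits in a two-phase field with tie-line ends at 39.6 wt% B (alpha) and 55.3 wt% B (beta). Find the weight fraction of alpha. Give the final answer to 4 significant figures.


f_alpha = (C_beta - C0) / (C_beta - C_alpha)
f_alpha = (55.3 - 49.2) / (55.3 - 39.6)
f_alpha = 0.3885


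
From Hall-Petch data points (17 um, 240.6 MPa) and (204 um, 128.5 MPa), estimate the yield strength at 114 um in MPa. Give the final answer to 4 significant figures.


sigma_y = sigma0 + k / sqrt(d)
1/sqrt(d1) = 1/sqrt(1.7e-05) = 242.536;  1/sqrt(d2) = 70.014
k = (sigma1 - sigma2) / (1/sqrt(d1) - 1/sqrt(d2)) = (240.6 - 128.5) / (242.536 - 70.014) = 0.649774 MPa*m^0.5
sigma0 = sigma1 - k/sqrt(d1) = 240.6 - 0.649774*242.536 = 83.0067 MPa
sigma_y(d3) = 83.0067 + 0.649774 / sqrt(1.14e-04) = 143.9 MPa


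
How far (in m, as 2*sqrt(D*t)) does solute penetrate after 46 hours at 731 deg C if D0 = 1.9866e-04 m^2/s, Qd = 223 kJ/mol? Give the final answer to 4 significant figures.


Step 1: D = D0 * exp(-Qd/(R*T))
T = 1004.15 K
D = 1.9866e-04 * exp(-223e3 / (8.314 * 1004.15)) = 4.98319e-16 m^2/s
Step 2: L = 2*sqrt(D*t)
t = 46 h = 165600 s
L = 2*sqrt(4.98319e-16 * 165600) = 1.817e-05 m


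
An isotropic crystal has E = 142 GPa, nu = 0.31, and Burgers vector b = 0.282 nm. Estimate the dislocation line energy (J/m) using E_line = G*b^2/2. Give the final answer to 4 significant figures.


Step 1: G = E / (2*(1+nu))
G = 142 / (2*(1+0.31)) = 54.1985 GPa = 5.41985e+10 Pa
Step 2: E_line = G*b^2/2
b = 0.282 nm = 2.82e-10 m
E_line = 0.5 * 5.41985e+10 * (2.82e-10)^2 = 2.155e-09 J/m


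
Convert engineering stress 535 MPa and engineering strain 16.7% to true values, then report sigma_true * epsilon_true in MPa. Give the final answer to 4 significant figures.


sigma_true = sigma_eng * (1 + epsilon_eng)
sigma_true = 535 * (1 + 0.167) = 624.345 MPa
epsilon_true = ln(1 + epsilon_eng)
epsilon_true = ln(1 + 0.167) = 0.154436
sigma_true * epsilon_true = 624.345 * 0.154436 = 96.42 MPa


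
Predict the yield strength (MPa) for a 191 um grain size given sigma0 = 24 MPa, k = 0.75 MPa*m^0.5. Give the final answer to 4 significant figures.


sigma_y = sigma0 + k / sqrt(d)
d = 191 um = 1.91e-04 m
sigma_y = 24 + 0.75 / sqrt(1.91e-04)
sigma_y = 78.27 MPa


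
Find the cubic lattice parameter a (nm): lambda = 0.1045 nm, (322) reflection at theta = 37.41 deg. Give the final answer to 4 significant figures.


d = lambda / (2*sin(theta))
d = 0.1045 / (2*sin(37.41 deg))
d = 0.0860062 nm
a = d * sqrt(h^2+k^2+l^2) = 0.0860062 * sqrt(17)
a = 0.3546 nm


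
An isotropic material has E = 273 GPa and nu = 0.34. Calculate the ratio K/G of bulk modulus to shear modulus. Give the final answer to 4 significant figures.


G = E / (2*(1+nu))
G = 273 / (2*(1+0.34)) = 101.866 GPa
K = E / (3*(1-2*nu))
K = 273 / (3*(1-2*0.34)) = 284.375 GPa
K/G = 284.375 / 101.866 = 2.792


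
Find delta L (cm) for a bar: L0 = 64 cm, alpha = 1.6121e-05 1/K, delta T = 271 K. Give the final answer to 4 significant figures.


dL = L0 * alpha * dT
dL = 64 * 1.6121e-05 * 271
dL = 0.2796 cm


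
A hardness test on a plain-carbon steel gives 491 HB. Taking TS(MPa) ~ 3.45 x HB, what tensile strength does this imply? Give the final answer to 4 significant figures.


TS (MPa) = 3.45 * HB
TS = 3.45 * 491
TS = 1694 MPa


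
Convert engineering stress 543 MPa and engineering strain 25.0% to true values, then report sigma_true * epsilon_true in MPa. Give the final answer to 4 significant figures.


sigma_true = sigma_eng * (1 + epsilon_eng)
sigma_true = 543 * (1 + 0.25) = 678.75 MPa
epsilon_true = ln(1 + epsilon_eng)
epsilon_true = ln(1 + 0.25) = 0.223144
sigma_true * epsilon_true = 678.75 * 0.223144 = 151.5 MPa


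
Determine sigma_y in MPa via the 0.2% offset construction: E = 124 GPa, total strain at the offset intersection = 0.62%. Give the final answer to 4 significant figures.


Offset strain = 0.002
Elastic strain at yield = total_strain - offset = 6.2e-03 - 0.002 = 4.2e-03
sigma_y = E * elastic_strain = 124000 * 4.2e-03
sigma_y = 520.8 MPa


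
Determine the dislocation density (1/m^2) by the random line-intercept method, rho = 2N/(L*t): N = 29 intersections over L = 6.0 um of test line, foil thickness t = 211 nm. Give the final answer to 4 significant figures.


rho = 2N / (L * t)
L = 6.0 um = 6e-06 m, t = 211 nm = 2.11e-07 m
rho = 2 * 29 / (6e-06 * 2.11e-07)
rho = 4.581e+13 1/m^2


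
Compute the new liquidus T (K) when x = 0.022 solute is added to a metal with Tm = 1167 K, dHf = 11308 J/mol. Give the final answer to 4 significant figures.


dT = R*Tm^2*x / dHf
dT = 8.314 * 1167^2 * 0.022 / 11308
dT = 22.0287 K
T_new = 1167 - 22.0287 = 1145 K


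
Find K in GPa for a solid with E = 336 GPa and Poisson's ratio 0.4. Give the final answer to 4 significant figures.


K = E / (3*(1-2*nu))
K = 336 / (3*(1-2*0.4))
K = 560 GPa


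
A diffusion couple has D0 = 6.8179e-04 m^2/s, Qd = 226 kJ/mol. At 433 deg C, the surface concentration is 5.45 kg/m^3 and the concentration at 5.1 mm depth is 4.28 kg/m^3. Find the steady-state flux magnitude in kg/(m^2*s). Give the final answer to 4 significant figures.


Step 1: D = D0 * exp(-Qd/(R*T))
T = 433 + 273.15 = 706.15 K
D = 6.8179e-04 * exp(-226e3 / (8.314 * 706.15)) = 1.30495e-20 m^2/s
Step 2: J = D * (C1 - C2) / dx
J = 1.30495e-20 * (5.45 - 4.28) / 5.1e-03
J = 2.994e-18 kg/(m^2*s)


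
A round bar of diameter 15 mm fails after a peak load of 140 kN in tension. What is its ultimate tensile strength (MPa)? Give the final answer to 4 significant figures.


A0 = pi*(d/2)^2 = pi*(15/2)^2 = 176.715 mm^2
UTS = F_max / A0 = 140*1000 / 176.715
UTS = 792.2 MPa


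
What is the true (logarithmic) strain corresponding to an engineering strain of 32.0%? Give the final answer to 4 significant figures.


epsilon_true = ln(1 + epsilon_eng)
epsilon_true = ln(1 + 0.32)
epsilon_true = 0.2776


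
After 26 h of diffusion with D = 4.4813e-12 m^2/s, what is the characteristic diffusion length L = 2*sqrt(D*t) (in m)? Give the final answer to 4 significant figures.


t = 26 hr = 93600 s
Diffusion length = 2*sqrt(D*t)
= 2*sqrt(4.4813e-12 * 93600)
= 1.295e-03 m


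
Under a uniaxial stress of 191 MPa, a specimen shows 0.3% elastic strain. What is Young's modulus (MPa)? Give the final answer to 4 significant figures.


E = sigma / epsilon
epsilon = 0.3% = 3e-03
E = 191 / 3e-03
E = 63670 MPa


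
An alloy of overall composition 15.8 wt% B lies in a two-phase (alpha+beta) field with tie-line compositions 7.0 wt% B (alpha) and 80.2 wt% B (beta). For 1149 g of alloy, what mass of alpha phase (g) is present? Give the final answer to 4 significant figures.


f_alpha = (C_beta - C0) / (C_beta - C_alpha)
f_alpha = (80.2 - 15.8) / (80.2 - 7.0) = 0.879781
m_alpha = f_alpha * m_total = 0.879781 * 1149 = 1011 g


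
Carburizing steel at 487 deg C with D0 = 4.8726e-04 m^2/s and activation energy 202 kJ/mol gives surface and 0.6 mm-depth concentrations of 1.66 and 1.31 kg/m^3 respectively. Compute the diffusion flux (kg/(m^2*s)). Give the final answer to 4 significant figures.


Step 1: D = D0 * exp(-Qd/(R*T))
T = 487 + 273.15 = 760.15 K
D = 4.8726e-04 * exp(-202e3 / (8.314 * 760.15)) = 6.40592e-18 m^2/s
Step 2: J = D * (C1 - C2) / dx
J = 6.40592e-18 * (1.66 - 1.31) / 6e-04
J = 3.737e-15 kg/(m^2*s)


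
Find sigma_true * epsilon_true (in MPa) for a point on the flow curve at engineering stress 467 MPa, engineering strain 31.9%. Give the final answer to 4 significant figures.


sigma_true = sigma_eng * (1 + epsilon_eng)
sigma_true = 467 * (1 + 0.319) = 615.973 MPa
epsilon_true = ln(1 + epsilon_eng)
epsilon_true = ln(1 + 0.319) = 0.276874
sigma_true * epsilon_true = 615.973 * 0.276874 = 170.5 MPa


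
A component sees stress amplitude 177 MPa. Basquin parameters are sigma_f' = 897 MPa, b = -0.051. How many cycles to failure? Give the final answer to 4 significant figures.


sigma_a = sigma_f' * (2*Nf)^b
2*Nf = (sigma_a / sigma_f')^(1/b)
2*Nf = (177 / 897)^(1/-0.051)
2*Nf = 6.60669e+13
Nf = 3.303e+13 cycles


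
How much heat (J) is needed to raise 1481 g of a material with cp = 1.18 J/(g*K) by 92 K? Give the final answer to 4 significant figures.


Q = m * cp * dT
Q = 1481 * 1.18 * 92
Q = 160800 J


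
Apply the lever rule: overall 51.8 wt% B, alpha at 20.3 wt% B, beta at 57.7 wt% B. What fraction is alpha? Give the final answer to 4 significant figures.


f_alpha = (C_beta - C0) / (C_beta - C_alpha)
f_alpha = (57.7 - 51.8) / (57.7 - 20.3)
f_alpha = 0.1578


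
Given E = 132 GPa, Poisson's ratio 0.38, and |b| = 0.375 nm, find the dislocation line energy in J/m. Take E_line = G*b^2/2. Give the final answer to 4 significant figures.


Step 1: G = E / (2*(1+nu))
G = 132 / (2*(1+0.38)) = 47.8261 GPa = 4.78261e+10 Pa
Step 2: E_line = G*b^2/2
b = 0.375 nm = 3.75e-10 m
E_line = 0.5 * 4.78261e+10 * (3.75e-10)^2 = 3.363e-09 J/m


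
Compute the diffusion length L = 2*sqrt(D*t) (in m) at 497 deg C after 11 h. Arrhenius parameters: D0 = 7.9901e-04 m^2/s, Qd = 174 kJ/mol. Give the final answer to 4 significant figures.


Step 1: D = D0 * exp(-Qd/(R*T))
T = 770.15 K
D = 7.9901e-04 * exp(-174e3 / (8.314 * 770.15)) = 1.26111e-15 m^2/s
Step 2: L = 2*sqrt(D*t)
t = 11 h = 39600 s
L = 2*sqrt(1.26111e-15 * 39600) = 1.413e-05 m


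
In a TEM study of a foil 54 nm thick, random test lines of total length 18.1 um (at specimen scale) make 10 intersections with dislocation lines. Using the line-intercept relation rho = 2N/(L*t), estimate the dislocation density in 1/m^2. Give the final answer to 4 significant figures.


rho = 2N / (L * t)
L = 18.1 um = 1.81e-05 m, t = 54 nm = 5.4e-08 m
rho = 2 * 10 / (1.81e-05 * 5.4e-08)
rho = 2.046e+13 1/m^2


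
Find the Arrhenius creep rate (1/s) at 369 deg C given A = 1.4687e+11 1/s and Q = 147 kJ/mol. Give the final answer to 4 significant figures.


rate = A * exp(-Q / (R*T))
T = 369 + 273.15 = 642.15 K
rate = 1.4687e+11 * exp(-147e3 / (8.314 * 642.15))
rate = 0.1618 1/s


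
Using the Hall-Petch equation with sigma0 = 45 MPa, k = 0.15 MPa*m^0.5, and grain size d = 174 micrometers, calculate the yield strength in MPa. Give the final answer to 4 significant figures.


sigma_y = sigma0 + k / sqrt(d)
d = 174 um = 1.74e-04 m
sigma_y = 45 + 0.15 / sqrt(1.74e-04)
sigma_y = 56.37 MPa


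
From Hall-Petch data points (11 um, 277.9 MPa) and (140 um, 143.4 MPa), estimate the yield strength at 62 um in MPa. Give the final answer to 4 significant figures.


sigma_y = sigma0 + k / sqrt(d)
1/sqrt(d1) = 1/sqrt(1.1e-05) = 301.511;  1/sqrt(d2) = 84.5154
k = (sigma1 - sigma2) / (1/sqrt(d1) - 1/sqrt(d2)) = (277.9 - 143.4) / (301.511 - 84.5154) = 0.619827 MPa*m^0.5
sigma0 = sigma1 - k/sqrt(d1) = 277.9 - 0.619827*301.511 = 91.015 MPa
sigma_y(d3) = 91.015 + 0.619827 / sqrt(6.2e-05) = 169.7 MPa


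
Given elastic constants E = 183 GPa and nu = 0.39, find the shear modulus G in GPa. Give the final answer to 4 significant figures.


G = E / (2*(1+nu))
G = 183 / (2*(1+0.39))
G = 65.83 GPa


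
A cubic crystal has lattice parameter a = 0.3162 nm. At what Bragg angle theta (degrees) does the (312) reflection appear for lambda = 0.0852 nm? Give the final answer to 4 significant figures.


d = a / sqrt(h^2+k^2+l^2)
d = 0.3162 / sqrt(14) = 0.084508 nm
lambda = 2*d*sin(theta)  =>  sin(theta) = lambda / (2*d)
sin(theta) = 0.0852 / (2 * 0.084508) = 0.504094
theta = 30.27 deg


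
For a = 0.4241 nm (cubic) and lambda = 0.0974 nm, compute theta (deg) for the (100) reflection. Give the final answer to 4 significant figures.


d = a / sqrt(h^2+k^2+l^2)
d = 0.4241 / sqrt(1) = 0.4241 nm
lambda = 2*d*sin(theta)  =>  sin(theta) = lambda / (2*d)
sin(theta) = 0.0974 / (2 * 0.4241) = 0.114831
theta = 6.594 deg


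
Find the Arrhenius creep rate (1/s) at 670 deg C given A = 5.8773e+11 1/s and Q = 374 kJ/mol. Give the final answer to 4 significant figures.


rate = A * exp(-Q / (R*T))
T = 670 + 273.15 = 943.15 K
rate = 5.8773e+11 * exp(-374e3 / (8.314 * 943.15))
rate = 1.135e-09 1/s


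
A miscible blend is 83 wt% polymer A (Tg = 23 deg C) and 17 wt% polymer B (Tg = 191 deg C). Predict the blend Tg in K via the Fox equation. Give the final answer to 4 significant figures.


1/Tg = w1/Tg1 + w2/Tg2 (in Kelvin)
Tg1 = 296.15 K, Tg2 = 464.15 K
1/Tg = 0.83/296.15 + 0.17/464.15
Tg = 315.6 K


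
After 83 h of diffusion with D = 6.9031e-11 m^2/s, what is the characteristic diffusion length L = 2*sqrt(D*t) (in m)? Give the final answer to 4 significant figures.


t = 83 hr = 298800 s
Diffusion length = 2*sqrt(D*t)
= 2*sqrt(6.9031e-11 * 298800)
= 9.083e-03 m


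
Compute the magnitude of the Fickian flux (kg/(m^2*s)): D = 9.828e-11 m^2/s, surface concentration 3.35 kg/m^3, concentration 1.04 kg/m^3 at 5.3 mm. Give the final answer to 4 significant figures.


J = -D * (dC/dx) = D * (C1 - C2) / dx
J = 9.828e-11 * (3.35 - 1.04) / 5.3e-03
J = 4.284e-08 kg/(m^2*s)


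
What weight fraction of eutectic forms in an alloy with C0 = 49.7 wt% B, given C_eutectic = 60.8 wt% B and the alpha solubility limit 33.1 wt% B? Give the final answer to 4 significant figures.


f_primary = (C_e - C0) / (C_e - C_alpha_max)
f_primary = (60.8 - 49.7) / (60.8 - 33.1)
f_primary = 0.400722
f_eutectic = 1 - 0.400722 = 0.5993


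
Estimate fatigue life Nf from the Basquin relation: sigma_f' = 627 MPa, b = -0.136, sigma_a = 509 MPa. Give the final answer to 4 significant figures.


sigma_a = sigma_f' * (2*Nf)^b
2*Nf = (sigma_a / sigma_f')^(1/b)
2*Nf = (509 / 627)^(1/-0.136)
2*Nf = 4.63241
Nf = 2.316 cycles


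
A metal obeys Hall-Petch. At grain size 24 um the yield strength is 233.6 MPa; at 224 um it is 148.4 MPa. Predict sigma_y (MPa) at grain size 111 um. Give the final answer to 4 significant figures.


sigma_y = sigma0 + k / sqrt(d)
1/sqrt(d1) = 1/sqrt(2.4e-05) = 204.124;  1/sqrt(d2) = 66.8153
k = (sigma1 - sigma2) / (1/sqrt(d1) - 1/sqrt(d2)) = (233.6 - 148.4) / (204.124 - 66.8153) = 0.620499 MPa*m^0.5
sigma0 = sigma1 - k/sqrt(d1) = 233.6 - 0.620499*204.124 = 106.941 MPa
sigma_y(d3) = 106.941 + 0.620499 / sqrt(1.11e-04) = 165.8 MPa


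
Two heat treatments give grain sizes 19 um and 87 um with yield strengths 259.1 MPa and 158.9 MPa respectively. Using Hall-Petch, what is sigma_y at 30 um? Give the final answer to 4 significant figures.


sigma_y = sigma0 + k / sqrt(d)
1/sqrt(d1) = 1/sqrt(1.9e-05) = 229.416;  1/sqrt(d2) = 107.211
k = (sigma1 - sigma2) / (1/sqrt(d1) - 1/sqrt(d2)) = (259.1 - 158.9) / (229.416 - 107.211) = 0.819937 MPa*m^0.5
sigma0 = sigma1 - k/sqrt(d1) = 259.1 - 0.819937*229.416 = 70.9935 MPa
sigma_y(d3) = 70.9935 + 0.819937 / sqrt(3e-05) = 220.7 MPa


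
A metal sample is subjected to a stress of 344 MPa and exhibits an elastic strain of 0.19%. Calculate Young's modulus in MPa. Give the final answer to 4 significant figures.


E = sigma / epsilon
epsilon = 0.19% = 1.9e-03
E = 344 / 1.9e-03
E = 181100 MPa


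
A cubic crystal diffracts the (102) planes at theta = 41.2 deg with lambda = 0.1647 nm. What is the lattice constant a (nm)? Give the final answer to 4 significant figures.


d = lambda / (2*sin(theta))
d = 0.1647 / (2*sin(41.2 deg))
d = 0.125021 nm
a = d * sqrt(h^2+k^2+l^2) = 0.125021 * sqrt(5)
a = 0.2796 nm


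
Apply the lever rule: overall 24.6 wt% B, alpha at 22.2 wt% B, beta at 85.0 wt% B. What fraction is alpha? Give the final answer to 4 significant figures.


f_alpha = (C_beta - C0) / (C_beta - C_alpha)
f_alpha = (85.0 - 24.6) / (85.0 - 22.2)
f_alpha = 0.9618


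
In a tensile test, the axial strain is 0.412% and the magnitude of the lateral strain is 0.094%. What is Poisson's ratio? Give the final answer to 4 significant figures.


nu = -epsilon_lat / epsilon_axial
Lateral strain is contraction (negative), so using magnitudes:
nu = 0.094 / 0.412
nu = 0.2282


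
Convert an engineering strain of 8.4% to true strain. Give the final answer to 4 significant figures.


epsilon_true = ln(1 + epsilon_eng)
epsilon_true = ln(1 + 0.084)
epsilon_true = 0.08066


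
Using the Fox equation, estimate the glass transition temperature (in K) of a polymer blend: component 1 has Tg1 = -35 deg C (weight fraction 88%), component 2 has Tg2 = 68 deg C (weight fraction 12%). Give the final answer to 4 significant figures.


1/Tg = w1/Tg1 + w2/Tg2 (in Kelvin)
Tg1 = 238.15 K, Tg2 = 341.15 K
1/Tg = 0.88/238.15 + 0.12/341.15
Tg = 247.1 K


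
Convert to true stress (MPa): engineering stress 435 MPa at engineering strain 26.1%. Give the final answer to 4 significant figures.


sigma_true = sigma_eng * (1 + epsilon_eng)
sigma_true = 435 * (1 + 0.261)
sigma_true = 548.5 MPa
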